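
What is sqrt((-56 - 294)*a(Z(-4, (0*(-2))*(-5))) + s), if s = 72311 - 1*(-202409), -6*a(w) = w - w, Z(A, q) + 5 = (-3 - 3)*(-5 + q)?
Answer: 4*sqrt(17170) ≈ 524.14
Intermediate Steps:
Z(A, q) = 25 - 6*q (Z(A, q) = -5 + (-3 - 3)*(-5 + q) = -5 - 6*(-5 + q) = -5 + (30 - 6*q) = 25 - 6*q)
a(w) = 0 (a(w) = -(w - w)/6 = -1/6*0 = 0)
s = 274720 (s = 72311 + 202409 = 274720)
sqrt((-56 - 294)*a(Z(-4, (0*(-2))*(-5))) + s) = sqrt((-56 - 294)*0 + 274720) = sqrt(-350*0 + 274720) = sqrt(0 + 274720) = sqrt(274720) = 4*sqrt(17170)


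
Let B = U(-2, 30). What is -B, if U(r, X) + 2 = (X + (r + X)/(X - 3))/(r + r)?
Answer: 527/54 ≈ 9.7593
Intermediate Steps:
U(r, X) = -2 + (X + (X + r)/(-3 + X))/(2*r) (U(r, X) = -2 + (X + (r + X)/(X - 3))/(r + r) = -2 + (X + (X + r)/(-3 + X))/((2*r)) = -2 + (X + (X + r)/(-3 + X))*(1/(2*r)) = -2 + (X + (X + r)/(-3 + X))/(2*r))
B = -527/54 (B = (½)*(30² - 2*30 + 13*(-2) - 4*30*(-2))/(-2*(-3 + 30)) = (½)*(-½)*(900 - 60 - 26 + 240)/27 = (½)*(-½)*(1/27)*1054 = -527/54 ≈ -9.7593)
-B = -1*(-527/54) = 527/54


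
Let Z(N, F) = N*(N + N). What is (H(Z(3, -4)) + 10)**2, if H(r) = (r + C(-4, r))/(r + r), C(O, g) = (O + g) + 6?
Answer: 39601/324 ≈ 122.23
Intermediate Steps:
Z(N, F) = 2*N**2 (Z(N, F) = N*(2*N) = 2*N**2)
C(O, g) = 6 + O + g
H(r) = (2 + 2*r)/(2*r) (H(r) = (r + (6 - 4 + r))/(r + r) = (r + (2 + r))/((2*r)) = (2 + 2*r)*(1/(2*r)) = (2 + 2*r)/(2*r))
(H(Z(3, -4)) + 10)**2 = ((1 + 2*3**2)/((2*3**2)) + 10)**2 = ((1 + 2*9)/((2*9)) + 10)**2 = ((1 + 18)/18 + 10)**2 = ((1/18)*19 + 10)**2 = (19/18 + 10)**2 = (199/18)**2 = 39601/324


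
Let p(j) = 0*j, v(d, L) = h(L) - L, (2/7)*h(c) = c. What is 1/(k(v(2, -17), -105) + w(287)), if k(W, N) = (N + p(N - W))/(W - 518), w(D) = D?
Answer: 1121/321937 ≈ 0.0034820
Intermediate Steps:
h(c) = 7*c/2
v(d, L) = 5*L/2 (v(d, L) = 7*L/2 - L = 5*L/2)
p(j) = 0
k(W, N) = N/(-518 + W) (k(W, N) = (N + 0)/(W - 518) = N/(-518 + W))
1/(k(v(2, -17), -105) + w(287)) = 1/(-105/(-518 + (5/2)*(-17)) + 287) = 1/(-105/(-518 - 85/2) + 287) = 1/(-105/(-1121/2) + 287) = 1/(-105*(-2/1121) + 287) = 1/(210/1121 + 287) = 1/(321937/1121) = 1121/321937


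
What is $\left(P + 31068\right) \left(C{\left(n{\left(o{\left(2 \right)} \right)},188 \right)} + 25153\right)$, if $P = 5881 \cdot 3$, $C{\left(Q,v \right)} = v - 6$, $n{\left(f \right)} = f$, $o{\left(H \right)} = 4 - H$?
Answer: $1234093185$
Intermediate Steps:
$C{\left(Q,v \right)} = -6 + v$
$P = 17643$
$\left(P + 31068\right) \left(C{\left(n{\left(o{\left(2 \right)} \right)},188 \right)} + 25153\right) = \left(17643 + 31068\right) \left(\left(-6 + 188\right) + 25153\right) = 48711 \left(182 + 25153\right) = 48711 \cdot 25335 = 1234093185$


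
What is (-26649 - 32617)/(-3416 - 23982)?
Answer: 29633/13699 ≈ 2.1632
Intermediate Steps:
(-26649 - 32617)/(-3416 - 23982) = -59266/(-27398) = -59266*(-1/27398) = 29633/13699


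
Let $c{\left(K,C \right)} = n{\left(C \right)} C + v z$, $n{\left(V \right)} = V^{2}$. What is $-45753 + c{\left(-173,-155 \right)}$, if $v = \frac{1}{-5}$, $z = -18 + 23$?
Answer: $-3769629$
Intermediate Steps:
$z = 5$
$v = - \frac{1}{5} \approx -0.2$
$c{\left(K,C \right)} = -1 + C^{3}$ ($c{\left(K,C \right)} = C^{2} C - 1 = C^{3} - 1 = -1 + C^{3}$)
$-45753 + c{\left(-173,-155 \right)} = -45753 + \left(-1 + \left(-155\right)^{3}\right) = -45753 - 3723876 = -3769629$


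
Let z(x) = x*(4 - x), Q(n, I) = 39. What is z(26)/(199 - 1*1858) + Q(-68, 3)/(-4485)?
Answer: 64121/190785 ≈ 0.33609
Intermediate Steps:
z(26)/(199 - 1*1858) + Q(-68, 3)/(-4485) = (26*(4 - 1*26))/(199 - 1*1858) + 39/(-4485) = (26*(4 - 26))/(199 - 1858) + 39*(-1/4485) = (26*(-22))/(-1659) - 1/115 = -572*(-1/1659) - 1/115 = 572/1659 - 1/115 = 64121/190785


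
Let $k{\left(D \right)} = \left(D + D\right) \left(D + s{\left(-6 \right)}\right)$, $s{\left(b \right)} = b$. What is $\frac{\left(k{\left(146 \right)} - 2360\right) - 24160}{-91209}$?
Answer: $- \frac{14360}{91209} \approx -0.15744$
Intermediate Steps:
$k{\left(D \right)} = 2 D \left(-6 + D\right)$ ($k{\left(D \right)} = \left(D + D\right) \left(D - 6\right) = 2 D \left(-6 + D\right)$)
$\frac{\left(k{\left(146 \right)} - 2360\right) - 24160}{-91209} = \frac{\left(2 \cdot 146 \left(-6 + 146\right) - 2360\right) - 24160}{-91209} = \left(\left(2 \cdot 146 \cdot 140 - 2360\right) - 24160\right) \left(- \frac{1}{91209}\right) = \left(\left(40880 - 2360\right) - 24160\right) \left(- \frac{1}{91209}\right) = \left(38520 - 24160\right) \left(- \frac{1}{91209}\right) = 14360 \left(- \frac{1}{91209}\right) = - \frac{14360}{91209}$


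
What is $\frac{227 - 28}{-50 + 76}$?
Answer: $\frac{199}{26} \approx 7.6538$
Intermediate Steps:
$\frac{227 - 28}{-50 + 76} = \frac{199}{26}$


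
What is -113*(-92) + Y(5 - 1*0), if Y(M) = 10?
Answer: 10406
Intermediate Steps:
-113*(-92) + Y(5 - 1*0) = -113*(-92) + 10 = 10396 + 10 = 10406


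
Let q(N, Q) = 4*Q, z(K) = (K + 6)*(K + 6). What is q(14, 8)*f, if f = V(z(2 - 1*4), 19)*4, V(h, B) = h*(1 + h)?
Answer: 34816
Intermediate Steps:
z(K) = (6 + K)² (z(K) = (6 + K)*(6 + K) = (6 + K)²)
f = 1088 (f = ((6 + (2 - 1*4))²*(1 + (6 + (2 - 1*4))²))*4 = ((6 + (2 - 4))²*(1 + (6 + (2 - 4))²))*4 = ((6 - 2)²*(1 + (6 - 2)²))*4 = (4²*(1 + 4²))*4 = (16*(1 + 16))*4 = (16*17)*4 = 272*4 = 1088)
q(14, 8)*f = (4*8)*1088 = 32*1088 = 34816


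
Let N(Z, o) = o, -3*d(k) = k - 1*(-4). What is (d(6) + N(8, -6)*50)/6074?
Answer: -455/9111 ≈ -0.049940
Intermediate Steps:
d(k) = -4/3 - k/3 (d(k) = -(k - 1*(-4))/3 = -(k + 4)/3 = -(4 + k)/3 = -4/3 - k/3)
(d(6) + N(8, -6)*50)/6074 = ((-4/3 - ⅓*6) - 6*50)/6074 = ((-4/3 - 2) - 300)*(1/6074) = (-10/3 - 300)*(1/6074) = -910/3*1/6074 = -455/9111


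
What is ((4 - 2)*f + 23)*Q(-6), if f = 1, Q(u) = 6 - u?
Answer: 300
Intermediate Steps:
((4 - 2)*f + 23)*Q(-6) = ((4 - 2)*1 + 23)*(6 - 1*(-6)) = (2*1 + 23)*(6 + 6) = (2 + 23)*12 = 25*12 = 300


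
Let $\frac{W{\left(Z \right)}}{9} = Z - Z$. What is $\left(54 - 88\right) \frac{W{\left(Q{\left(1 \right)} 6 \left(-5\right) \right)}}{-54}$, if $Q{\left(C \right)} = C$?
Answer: $0$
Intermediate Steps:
$W{\left(Z \right)} = 0$ ($W{\left(Z \right)} = 9 \left(Z - Z\right) = 9 \cdot 0 = 0$)
$\left(54 - 88\right) \frac{W{\left(Q{\left(1 \right)} 6 \left(-5\right) \right)}}{-54} = \left(54 - 88\right) \frac{0}{-54} = - 34 \cdot 0 \left(- \frac{1}{54}\right) = \left(-34\right) 0 = 0$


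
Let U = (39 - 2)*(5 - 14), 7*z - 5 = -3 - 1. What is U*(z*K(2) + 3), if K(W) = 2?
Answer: -7659/7 ≈ -1094.1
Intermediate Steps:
z = 1/7 (z = 5/7 + (-3 - 1)/7 = 5/7 + (1/7)*(-4) = 5/7 - 4/7 = 1/7 ≈ 0.14286)
U = -333 (U = 37*(-9) = -333)
U*(z*K(2) + 3) = -333*((1/7)*2 + 3) = -333*(2/7 + 3) = -333*23/7 = -7659/7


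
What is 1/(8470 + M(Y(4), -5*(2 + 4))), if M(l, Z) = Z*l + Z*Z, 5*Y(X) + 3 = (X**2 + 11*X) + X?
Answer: 1/9004 ≈ 0.00011106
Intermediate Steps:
Y(X) = -3/5 + X**2/5 + 12*X/5 (Y(X) = -3/5 + ((X**2 + 11*X) + X)/5 = -3/5 + (X**2 + 12*X)/5 = -3/5 + (X**2/5 + 12*X/5) = -3/5 + X**2/5 + 12*X/5)
M(l, Z) = Z**2 + Z*l (M(l, Z) = Z*l + Z**2 = Z**2 + Z*l)
1/(8470 + M(Y(4), -5*(2 + 4))) = 1/(8470 + (-5*(2 + 4))*(-5*(2 + 4) + (-3/5 + (1/5)*4**2 + (12/5)*4))) = 1/(8470 + (-5*6)*(-5*6 + (-3/5 + (1/5)*16 + 48/5))) = 1/(8470 - 30*(-30 + (-3/5 + 16/5 + 48/5))) = 1/(8470 - 30*(-30 + 61/5)) = 1/(8470 - 30*(-89/5)) = 1/(8470 + 534) = 1/9004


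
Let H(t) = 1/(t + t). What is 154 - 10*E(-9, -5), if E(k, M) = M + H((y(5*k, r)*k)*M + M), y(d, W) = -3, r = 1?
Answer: 5713/28 ≈ 204.04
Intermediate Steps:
H(t) = 1/(2*t)
E(k, M) = M + 1/(2*(M - 3*M*k)) (E(k, M) = M + 1/(2*((-3*k)*M + M)) = M + 1/(2*(-3*M*k + M)) = M + 1/(2*(M - 3*M*k)))
154 - 10*E(-9, -5) = 154 - 5*(1 + 2*(-5)²*(1 - 3*(-9)))/((-5)*(1 - 3*(-9))) = 154 - 5*(-1)*(1 + 2*25*(1 + 27))/(5*(1 + 27)) = 154 - 5*(-1)*(1 + 2*25*28)/(5*28) = 154 - 5*(-1)*(1 + 1400)/(5*28) = 154 - 5*(-1)*1401/(5*28) = 154 - 10*(-1401/280) = 154 + 1401/28 = 5713/28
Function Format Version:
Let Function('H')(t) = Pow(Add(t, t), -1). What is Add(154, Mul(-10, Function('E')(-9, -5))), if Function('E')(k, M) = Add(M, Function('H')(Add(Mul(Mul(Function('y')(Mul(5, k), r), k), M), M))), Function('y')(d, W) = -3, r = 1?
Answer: Rational(5713, 28) ≈ 204.04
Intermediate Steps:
Function('H')(t) = Mul(Rational(1, 2), Pow(t, -1)) (Function('H')(t) = Pow(Mul(2, t), -1) = Mul(Rational(1, 2), Pow(t, -1)))
Function('E')(k, M) = Add(M, Mul(Rational(1, 2), Pow(Add(M, Mul(-3, M, k)), -1))) (Function('E')(k, M) = Add(M, Mul(Rational(1, 2), Pow(Add(Mul(Mul(-3, k), M), M), -1))) = Add(M, Mul(Rational(1, 2), Pow(Add(Mul(-3, M, k), M), -1))) = Add(M, Mul(Rational(1, 2), Pow(Add(M, Mul(-3, M, k)), -1))))
Add(154, Mul(-10, Function('E')(-9, -5))) = Add(154, Mul(-10, Mul(Rational(1, 2), Pow(-5, -1), Pow(Add(1, Mul(-3, -9)), -1), Add(1, Mul(2, Pow(-5, 2), Add(1, Mul(-3, -9))))))) = Add(154, Mul(-10, Mul(Rational(1, 2), Rational(-1, 5), Pow(Add(1, 27), -1), Add(1, Mul(2, 25, Add(1, 27)))))) = Add(154, Mul(-10, Mul(Rational(1, 2), Rational(-1, 5), Pow(28, -1), Add(1, Mul(2, 25, 28))))) = Add(154, Mul(-10, Mul(Rational(1, 2), Rational(-1, 5), Rational(1, 28), Add(1, 1400)))) = Add(154, Mul(-10, Mul(Rational(1, 2), Rational(-1, 5), Rational(1, 28), 1401))) = Add(154, Mul(-10, Rational(-1401, 280))) = Add(154, Rational(1401, 28)) = Rational(5713, 28)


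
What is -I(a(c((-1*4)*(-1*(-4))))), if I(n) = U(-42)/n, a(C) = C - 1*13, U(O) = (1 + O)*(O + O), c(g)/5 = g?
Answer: 1148/31 ≈ 37.032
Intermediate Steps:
c(g) = 5*g
U(O) = 2*O*(1 + O) (U(O) = (1 + O)*(2*O) = 2*O*(1 + O))
a(C) = -13 + C (a(C) = C - 13 = -13 + C)
I(n) = 3444/n (I(n) = (2*(-42)*(1 - 42))/n = (2*(-42)*(-41))/n = 3444/n)
-I(a(c((-1*4)*(-1*(-4))))) = -3444/(-13 + 5*((-1*4)*(-1*(-4)))) = -3444/(-13 + 5*(-4*4)) = -3444/(-13 + 5*(-16)) = -3444/(-13 - 80) = -3444/(-93) = -3444*(-1)/93 = -1*(-1148/31) = 1148/31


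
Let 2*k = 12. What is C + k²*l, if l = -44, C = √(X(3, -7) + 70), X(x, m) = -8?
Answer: -1584 + √62 ≈ -1576.1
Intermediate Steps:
k = 6 (k = (½)*12 = 6)
C = √62 (C = √(-8 + 70) = √62 ≈ 7.8740)
C + k²*l = √62 + 6²*(-44) = √62 + 36*(-44) = √62 - 1584 = -1584 + √62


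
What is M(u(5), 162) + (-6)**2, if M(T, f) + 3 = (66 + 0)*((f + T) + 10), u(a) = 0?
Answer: 11385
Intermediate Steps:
M(T, f) = 657 + 66*T + 66*f (M(T, f) = -3 + (66 + 0)*((f + T) + 10) = -3 + 66*((T + f) + 10) = -3 + 66*(10 + T + f) = -3 + (660 + 66*T + 66*f) = 657 + 66*T + 66*f)
M(u(5), 162) + (-6)**2 = (657 + 66*0 + 66*162) + (-6)**2 = (657 + 0 + 10692) + 36 = 11349 + 36 = 11385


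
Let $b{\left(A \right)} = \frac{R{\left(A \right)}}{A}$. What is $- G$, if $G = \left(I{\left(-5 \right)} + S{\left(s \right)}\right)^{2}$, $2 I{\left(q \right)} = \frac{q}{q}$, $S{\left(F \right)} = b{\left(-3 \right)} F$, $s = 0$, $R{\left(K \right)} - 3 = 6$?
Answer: $- \frac{1}{4} \approx -0.25$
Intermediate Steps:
$R{\left(K \right)} = 9$ ($R{\left(K \right)} = 3 + 6 = 9$)
$b{\left(A \right)} = \frac{9}{A}$
$S{\left(F \right)} = - 3 F$ ($S{\left(F \right)} = \frac{9}{-3} F = 9 \left(- \frac{1}{3}\right) F = - 3 F$)
$I{\left(q \right)} = \frac{1}{2}$ ($I{\left(q \right)} = \frac{q \frac{1}{q}}{2} = \frac{1}{2} \cdot 1 = \frac{1}{2}$)
$G = \frac{1}{4}$ ($G = \left(\frac{1}{2} - 0\right)^{2} = \left(\frac{1}{2} + 0\right)^{2} = \left(\frac{1}{2}\right)^{2} = \frac{1}{4} \approx 0.25$)
$- G = \left(-1\right) \frac{1}{4} = - \frac{1}{4}$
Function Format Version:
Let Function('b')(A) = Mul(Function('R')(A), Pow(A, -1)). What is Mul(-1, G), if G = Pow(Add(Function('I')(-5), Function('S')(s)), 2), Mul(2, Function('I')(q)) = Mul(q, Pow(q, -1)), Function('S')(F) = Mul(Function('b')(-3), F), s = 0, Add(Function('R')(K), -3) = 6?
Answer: Rational(-1, 4) ≈ -0.25000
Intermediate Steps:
Function('R')(K) = 9 (Function('R')(K) = Add(3, 6) = 9)
Function('b')(A) = Mul(9, Pow(A, -1))
Function('S')(F) = Mul(-3, F) (Function('S')(F) = Mul(Mul(9, Pow(-3, -1)), F) = Mul(Mul(9, Rational(-1, 3)), F) = Mul(-3, F))
Function('I')(q) = Rational(1, 2) (Function('I')(q) = Mul(Rational(1, 2), Mul(q, Pow(q, -1))) = Mul(Rational(1, 2), 1) = Rational(1, 2))
G = Rational(1, 4) (G = Pow(Add(Rational(1, 2), Mul(-3, 0)), 2) = Pow(Add(Rational(1, 2), 0), 2) = Pow(Rational(1, 2), 2) = Rational(1, 4) ≈ 0.25000)
Mul(-1, G) = Mul(-1, Rational(1, 4)) = Rational(-1, 4)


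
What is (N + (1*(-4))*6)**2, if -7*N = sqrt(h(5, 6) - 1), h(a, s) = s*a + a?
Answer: (168 + sqrt(34))**2/49 ≈ 616.68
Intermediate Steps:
h(a, s) = a + a*s (h(a, s) = a*s + a = a + a*s)
N = -sqrt(34)/7 (N = -sqrt(5*(1 + 6) - 1)/7 = -sqrt(5*7 - 1)/7 = -sqrt(35 - 1)/7 = -sqrt(34)/7 ≈ -0.83299)
(N + (1*(-4))*6)**2 = (-sqrt(34)/7 + (1*(-4))*6)**2 = (-sqrt(34)/7 - 4*6)**2 = (-sqrt(34)/7 - 24)**2 = (-24 - sqrt(34)/7)**2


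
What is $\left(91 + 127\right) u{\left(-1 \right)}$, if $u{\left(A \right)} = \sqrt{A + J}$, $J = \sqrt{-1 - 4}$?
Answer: $218 \sqrt{-1 + i \sqrt{5}} \approx 185.59 + 286.3 i$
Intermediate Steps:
$J = i \sqrt{5}$ ($J = \sqrt{-5} = i \sqrt{5} \approx 2.2361 i$)
$u{\left(A \right)} = \sqrt{A + i \sqrt{5}}$
$\left(91 + 127\right) u{\left(-1 \right)} = \left(91 + 127\right) \sqrt{-1 + i \sqrt{5}} = 218 \sqrt{-1 + i \sqrt{5}}$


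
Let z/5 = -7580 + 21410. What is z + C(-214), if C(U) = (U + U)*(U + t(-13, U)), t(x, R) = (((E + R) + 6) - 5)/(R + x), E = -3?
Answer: 36395986/227 ≈ 1.6033e+5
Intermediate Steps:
t(x, R) = (-2 + R)/(R + x) (t(x, R) = (((-3 + R) + 6) - 5)/(R + x) = ((3 + R) - 5)/(R + x) = (-2 + R)/(R + x))
C(U) = 2*U*(U + (-2 + U)/(-13 + U)) (C(U) = (U + U)*(U + (-2 + U)/(U - 13)) = (2*U)*(U + (-2 + U)/(-13 + U)) = 2*U*(U + (-2 + U)/(-13 + U)))
z = 69150 (z = 5*(-7580 + 21410) = 5*13830 = 69150)
z + C(-214) = 69150 + 2*(-214)*(-2 - 214 - 214*(-13 - 214))/(-13 - 214) = 69150 + 2*(-214)*(-2 - 214 - 214*(-227))/(-227) = 69150 + 2*(-214)*(-1/227)*(-2 - 214 + 48578) = 69150 + 2*(-214)*(-1/227)*48362 = 69150 + 20698936/227 = 36395986/227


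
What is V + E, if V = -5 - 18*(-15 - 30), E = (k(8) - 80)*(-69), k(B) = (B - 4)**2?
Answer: 5221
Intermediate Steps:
k(B) = (-4 + B)**2
E = 4416 (E = ((-4 + 8)**2 - 80)*(-69) = (4**2 - 80)*(-69) = (16 - 80)*(-69) = -64*(-69) = 4416)
V = 805 (V = -5 - 18*(-45) = -5 - 1*(-810) = -5 + 810 = 805)
V + E = 805 + 4416 = 5221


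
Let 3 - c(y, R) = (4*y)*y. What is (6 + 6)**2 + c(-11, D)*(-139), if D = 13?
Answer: 67003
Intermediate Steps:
c(y, R) = 3 - 4*y**2 (c(y, R) = 3 - 4*y*y = 3 - 4*y**2)
(6 + 6)**2 + c(-11, D)*(-139) = (6 + 6)**2 + (3 - 4*(-11)**2)*(-139) = 12**2 + (3 - 4*121)*(-139) = 144 + (3 - 484)*(-139) = 144 - 481*(-139) = 144 + 66859 = 67003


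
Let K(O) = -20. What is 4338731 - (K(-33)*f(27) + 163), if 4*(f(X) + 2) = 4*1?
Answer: 4338548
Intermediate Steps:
f(X) = -1 (f(X) = -2 + (4*1)/4 = -2 + (¼)*4 = -2 + 1 = -1)
4338731 - (K(-33)*f(27) + 163) = 4338731 - (-20*(-1) + 163) = 4338731 - (20 + 163) = 4338731 - 1*183 = 4338731 - 183 = 4338548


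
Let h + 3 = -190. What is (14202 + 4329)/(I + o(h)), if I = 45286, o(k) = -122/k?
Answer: 1192161/2913440 ≈ 0.40919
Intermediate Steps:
h = -193 (h = -3 - 190 = -193)
(14202 + 4329)/(I + o(h)) = (14202 + 4329)/(45286 - 122/(-193)) = 18531/(45286 - 122*(-1/193)) = 18531/(45286 + 122/193) = 18531/(8740320/193) = 18531*(193/8740320) = 1192161/2913440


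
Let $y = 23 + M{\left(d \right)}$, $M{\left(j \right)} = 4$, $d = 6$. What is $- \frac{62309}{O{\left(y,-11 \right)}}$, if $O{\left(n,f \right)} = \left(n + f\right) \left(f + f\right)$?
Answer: $\frac{62309}{352} \approx 177.01$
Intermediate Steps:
$y = 27$ ($y = 23 + 4 = 27$)
$O{\left(n,f \right)} = 2 f \left(f + n\right)$ ($O{\left(n,f \right)} = \left(f + n\right) 2 f = 2 f \left(f + n\right)$)
$- \frac{62309}{O{\left(y,-11 \right)}} = - \frac{62309}{2 \left(-11\right) \left(-11 + 27\right)} = - \frac{62309}{2 \left(-11\right) 16} = - \frac{62309}{-352} = \left(-62309\right) \left(- \frac{1}{352}\right) = \frac{62309}{352}$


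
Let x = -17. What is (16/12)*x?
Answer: -68/3 ≈ -22.667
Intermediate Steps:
(16/12)*x = (16/12)*(-17) = (16*(1/12))*(-17) = (4/3)*(-17) = -68/3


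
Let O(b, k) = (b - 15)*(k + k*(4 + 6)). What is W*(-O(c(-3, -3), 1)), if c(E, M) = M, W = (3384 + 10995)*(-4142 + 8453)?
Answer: 12273598062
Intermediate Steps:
W = 61987869 (W = 14379*4311 = 61987869)
O(b, k) = 11*k*(-15 + b) (O(b, k) = (-15 + b)*(k + k*10) = (-15 + b)*(k + 10*k) = (-15 + b)*(11*k) = 11*k*(-15 + b))
W*(-O(c(-3, -3), 1)) = 61987869*(-11*(-15 - 3)) = 61987869*(-11*(-18)) = 61987869*(-1*(-198)) = 61987869*198 = 12273598062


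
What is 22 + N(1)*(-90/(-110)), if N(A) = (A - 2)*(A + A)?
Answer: 224/11 ≈ 20.364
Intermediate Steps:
N(A) = 2*A*(-2 + A) (N(A) = (-2 + A)*(2*A) = 2*A*(-2 + A))
22 + N(1)*(-90/(-110)) = 22 + (2*1*(-2 + 1))*(-90/(-110)) = 22 + (2*1*(-1))*(-90*(-1/110)) = 22 - 2*9/11 = 22 - 18/11 = 224/11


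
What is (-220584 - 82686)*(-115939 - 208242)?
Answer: 98314371870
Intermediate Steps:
(-220584 - 82686)*(-115939 - 208242) = -303270*(-324181) = 98314371870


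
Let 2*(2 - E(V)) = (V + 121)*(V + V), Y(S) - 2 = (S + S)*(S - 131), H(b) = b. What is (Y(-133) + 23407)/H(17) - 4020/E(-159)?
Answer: 28280583/5134 ≈ 5508.5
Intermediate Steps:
Y(S) = 2 + 2*S*(-131 + S) (Y(S) = 2 + (S + S)*(S - 131) = 2 + (2*S)*(-131 + S) = 2 + 2*S*(-131 + S))
E(V) = 2 - V*(121 + V) (E(V) = 2 - (V + 121)*(V + V)/2 = 2 - (121 + V)*2*V/2 = 2 - V*(121 + V))
(Y(-133) + 23407)/H(17) - 4020/E(-159) = ((2 - 262*(-133) + 2*(-133)²) + 23407)/17 - 4020/(2 - 1*(-159)² - 121*(-159)) = ((2 + 34846 + 2*17689) + 23407)*(1/17) - 4020/(2 - 1*25281 + 19239) = ((2 + 34846 + 35378) + 23407)*(1/17) - 4020/(2 - 25281 + 19239) = (70226 + 23407)*(1/17) - 4020/(-6040) = 93633*(1/17) - 4020*(-1/6040) = 93633/17 + 201/302 = 28280583/5134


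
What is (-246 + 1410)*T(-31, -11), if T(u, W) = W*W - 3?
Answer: 137352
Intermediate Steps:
T(u, W) = -3 + W² (T(u, W) = W² - 3 = -3 + W²)
(-246 + 1410)*T(-31, -11) = (-246 + 1410)*(-3 + (-11)²) = 1164*(-3 + 121) = 1164*118 = 137352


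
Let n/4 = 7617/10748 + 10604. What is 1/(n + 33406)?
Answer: 2687/203741331 ≈ 1.3188e-5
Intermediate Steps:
n = 113979409/2687 (n = 4*(7617/10748 + 10604) = 4*(113979409/10748) = 113979409/2687 ≈ 42419.)
1/(n + 33406) = 1/(113979409/2687 + 33406) = 1/(203741331/2687) = 2687/203741331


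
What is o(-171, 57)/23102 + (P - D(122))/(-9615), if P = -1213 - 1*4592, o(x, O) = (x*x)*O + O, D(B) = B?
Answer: 8081574932/111062865 ≈ 72.766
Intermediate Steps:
o(x, O) = O + O*x² (o(x, O) = x²*O + O = O*x² + O = O + O*x²)
P = -5805 (P = -1213 - 4592 = -5805)
o(-171, 57)/23102 + (P - D(122))/(-9615) = (57*(1 + (-171)²))/23102 + (-5805 - 1*122)/(-9615) = (57*(1 + 29241))*(1/23102) + (-5805 - 122)*(-1/9615) = (57*29242)*(1/23102) - 5927*(-1/9615) = 1666794*(1/23102) + 5927/9615 = 833397/11551 + 5927/9615 = 8081574932/111062865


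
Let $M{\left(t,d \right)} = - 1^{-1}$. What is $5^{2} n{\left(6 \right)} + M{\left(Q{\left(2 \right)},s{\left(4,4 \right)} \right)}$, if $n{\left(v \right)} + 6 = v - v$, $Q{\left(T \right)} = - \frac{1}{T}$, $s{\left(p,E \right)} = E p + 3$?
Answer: $-151$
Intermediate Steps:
$s{\left(p,E \right)} = 3 + E p$
$n{\left(v \right)} = -6$ ($n{\left(v \right)} = -6 + \left(v - v\right) = -6 + 0 = -6$)
$M{\left(t,d \right)} = -1$ ($M{\left(t,d \right)} = \left(-1\right) 1 = -1$)
$5^{2} n{\left(6 \right)} + M{\left(Q{\left(2 \right)},s{\left(4,4 \right)} \right)} = 5^{2} \left(-6\right) - 1 = 25 \left(-6\right) - 1 = -150 - 1 = -151$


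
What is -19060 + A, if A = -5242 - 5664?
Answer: -29966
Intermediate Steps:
A = -10906
-19060 + A = -19060 - 10906 = -29966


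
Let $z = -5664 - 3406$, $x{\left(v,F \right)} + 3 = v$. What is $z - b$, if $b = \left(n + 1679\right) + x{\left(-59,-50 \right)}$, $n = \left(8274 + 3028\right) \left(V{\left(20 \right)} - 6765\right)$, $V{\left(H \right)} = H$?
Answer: $76221303$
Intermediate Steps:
$x{\left(v,F \right)} = -3 + v$
$z = -9070$ ($z = -5664 - 3406 = -9070$)
$n = -76231990$ ($n = \left(8274 + 3028\right) \left(20 - 6765\right) = 11302 \left(-6745\right) = -76231990$)
$b = -76230373$ ($b = \left(-76231990 + 1679\right) - 62 = -76230311 - 62 = -76230373$)
$z - b = -9070 - -76230373 = -9070 + 76230373 = 76221303$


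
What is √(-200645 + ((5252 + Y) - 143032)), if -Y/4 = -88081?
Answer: √13899 ≈ 117.89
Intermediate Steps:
Y = 352324 (Y = -4*(-88081) = 352324)
√(-200645 + ((5252 + Y) - 143032)) = √(-200645 + ((5252 + 352324) - 143032)) = √(-200645 + (357576 - 143032)) = √(-200645 + 214544) = √13899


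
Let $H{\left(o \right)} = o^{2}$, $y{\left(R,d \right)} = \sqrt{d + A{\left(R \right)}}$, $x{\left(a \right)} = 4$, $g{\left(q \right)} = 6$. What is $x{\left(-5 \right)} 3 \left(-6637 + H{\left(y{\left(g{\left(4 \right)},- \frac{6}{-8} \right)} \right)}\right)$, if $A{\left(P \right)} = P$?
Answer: $-79563$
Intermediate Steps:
$y{\left(R,d \right)} = \sqrt{R + d}$ ($y{\left(R,d \right)} = \sqrt{d + R} = \sqrt{R + d}$)
$x{\left(-5 \right)} 3 \left(-6637 + H{\left(y{\left(g{\left(4 \right)},- \frac{6}{-8} \right)} \right)}\right) = 4 \cdot 3 \left(-6637 + \left(\sqrt{6 - \frac{6}{-8}}\right)^{2}\right) = 12 \left(-6637 + \left(\sqrt{6 - - \frac{3}{4}}\right)^{2}\right) = 12 \left(-6637 + \left(\sqrt{6 + \frac{3}{4}}\right)^{2}\right) = 12 \left(-6637 + \left(\sqrt{\frac{27}{4}}\right)^{2}\right) = 12 \left(-6637 + \left(\frac{3 \sqrt{3}}{2}\right)^{2}\right) = 12 \left(-6637 + \frac{27}{4}\right) = 12 \left(- \frac{26521}{4}\right) = -79563$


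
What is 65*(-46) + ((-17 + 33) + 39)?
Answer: -2935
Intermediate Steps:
65*(-46) + ((-17 + 33) + 39) = -2990 + (16 + 39) = -2990 + 55 = -2935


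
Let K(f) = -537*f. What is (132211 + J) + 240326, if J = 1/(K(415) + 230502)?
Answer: 2848790440/7647 ≈ 3.7254e+5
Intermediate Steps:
J = 1/7647 (J = 1/(-537*415 + 230502) = 1/(-222855 + 230502) = 1/7647 ≈ 0.00013077)
(132211 + J) + 240326 = (132211 + 1/7647) + 240326 = 1011017518/7647 + 240326 = 2848790440/7647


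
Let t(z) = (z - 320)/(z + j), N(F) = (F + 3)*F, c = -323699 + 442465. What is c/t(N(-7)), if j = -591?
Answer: 33432629/146 ≈ 2.2899e+5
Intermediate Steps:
c = 118766
N(F) = F*(3 + F) (N(F) = (3 + F)*F = F*(3 + F))
t(z) = (-320 + z)/(-591 + z) (t(z) = (z - 320)/(z - 591) = (-320 + z)/(-591 + z))
c/t(N(-7)) = 118766/(((-320 - 7*(3 - 7))/(-591 - 7*(3 - 7)))) = 118766/(((-320 - 7*(-4))/(-591 - 7*(-4)))) = 118766/(((-320 + 28)/(-591 + 28))) = 118766/((-292/(-563))) = 118766/((-1/563*(-292))) = 118766/(292/563) = 118766*(563/292) = 33432629/146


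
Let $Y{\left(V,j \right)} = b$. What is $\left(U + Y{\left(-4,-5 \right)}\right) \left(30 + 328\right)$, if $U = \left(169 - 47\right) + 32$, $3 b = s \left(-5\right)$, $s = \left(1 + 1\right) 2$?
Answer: $\frac{158236}{3} \approx 52745.0$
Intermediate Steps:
$s = 4$ ($s = 2 \cdot 2 = 4$)
$b = - \frac{20}{3}$ ($b = \frac{4 \left(-5\right)}{3} = \frac{1}{3} \left(-20\right) = - \frac{20}{3} \approx -6.6667$)
$U = 154$ ($U = 122 + 32 = 154$)
$Y{\left(V,j \right)} = - \frac{20}{3}$
$\left(U + Y{\left(-4,-5 \right)}\right) \left(30 + 328\right) = \left(154 - \frac{20}{3}\right) \left(30 + 328\right) = \frac{442}{3} \cdot 358 = \frac{158236}{3}$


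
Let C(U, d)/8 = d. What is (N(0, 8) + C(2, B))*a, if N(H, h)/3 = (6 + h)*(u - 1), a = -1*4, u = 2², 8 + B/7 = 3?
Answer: 616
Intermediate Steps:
B = -35 (B = -56 + 7*3 = -56 + 21 = -35)
u = 4
a = -4
N(H, h) = 54 + 9*h (N(H, h) = 3*((6 + h)*(4 - 1)) = 3*((6 + h)*3) = 3*(18 + 3*h) = 54 + 9*h)
C(U, d) = 8*d
(N(0, 8) + C(2, B))*a = ((54 + 9*8) + 8*(-35))*(-4) = ((54 + 72) - 280)*(-4) = (126 - 280)*(-4) = -154*(-4) = 616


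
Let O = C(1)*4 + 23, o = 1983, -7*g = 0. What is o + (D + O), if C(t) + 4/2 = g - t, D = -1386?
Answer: 608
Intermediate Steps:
g = 0 (g = -⅐*0 = 0)
C(t) = -2 - t (C(t) = -2 + (0 - t) = -2 - t)
O = 11 (O = (-2 - 1*1)*4 + 23 = (-2 - 1)*4 + 23 = -3*4 + 23 = -12 + 23 = 11)
o + (D + O) = 1983 + (-1386 + 11) = 1983 - 1375 = 608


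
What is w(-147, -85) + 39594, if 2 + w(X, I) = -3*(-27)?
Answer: 39673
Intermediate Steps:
w(X, I) = 79 (w(X, I) = -2 - 3*(-27) = -2 + 81 = 79)
w(-147, -85) + 39594 = 79 + 39594 = 39673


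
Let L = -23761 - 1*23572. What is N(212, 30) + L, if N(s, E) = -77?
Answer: -47410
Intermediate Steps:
L = -47333 (L = -23761 - 23572 = -47333)
N(212, 30) + L = -77 - 47333 = -47410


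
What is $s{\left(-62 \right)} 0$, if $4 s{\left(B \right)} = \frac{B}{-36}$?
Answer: $0$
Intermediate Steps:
$s{\left(B \right)} = - \frac{B}{144}$ ($s{\left(B \right)} = \frac{B \frac{1}{-36}}{4} = \frac{B \left(- \frac{1}{36}\right)}{4} = \frac{\left(- \frac{1}{36}\right) B}{4} = - \frac{B}{144}$)
$s{\left(-62 \right)} 0 = \left(- \frac{1}{144}\right) \left(-62\right) 0 = \frac{31}{72} \cdot 0 = 0$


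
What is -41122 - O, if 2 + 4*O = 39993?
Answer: -204479/4 ≈ -51120.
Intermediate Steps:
O = 39991/4 (O = -½ + (¼)*39993 = -½ + 39993/4 = 39991/4 ≈ 9997.8)
-41122 - O = -41122 - 1*39991/4 = -41122 - 39991/4 = -204479/4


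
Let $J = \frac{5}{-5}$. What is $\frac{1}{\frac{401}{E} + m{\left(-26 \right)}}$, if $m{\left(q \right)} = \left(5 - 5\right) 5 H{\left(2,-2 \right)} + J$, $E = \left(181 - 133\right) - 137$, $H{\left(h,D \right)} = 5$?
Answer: $- \frac{89}{490} \approx -0.18163$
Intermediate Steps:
$J = -1$ ($J = 5 \left(- \frac{1}{5}\right) = -1$)
$E = -89$ ($E = 48 - 137 = -89$)
$m{\left(q \right)} = -1$ ($m{\left(q \right)} = \left(5 - 5\right) 5 \cdot 5 - 1 = 0 \cdot 5 \cdot 5 - 1 = 0 \cdot 5 - 1 = 0 - 1 = -1$)
$\frac{1}{\frac{401}{E} + m{\left(-26 \right)}} = \frac{1}{\frac{401}{-89} - 1} = \frac{1}{401 \left(- \frac{1}{89}\right) - 1} = \frac{1}{- \frac{401}{89} - 1} = \frac{1}{- \frac{490}{89}} = - \frac{89}{490}$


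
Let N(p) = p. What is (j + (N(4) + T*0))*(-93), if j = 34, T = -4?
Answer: -3534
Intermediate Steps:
(j + (N(4) + T*0))*(-93) = (34 + (4 - 4*0))*(-93) = (34 + (4 + 0))*(-93) = (34 + 4)*(-93) = 38*(-93) = -3534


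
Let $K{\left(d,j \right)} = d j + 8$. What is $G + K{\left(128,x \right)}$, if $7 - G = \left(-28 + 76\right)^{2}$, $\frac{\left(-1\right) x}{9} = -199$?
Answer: $226959$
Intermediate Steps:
$x = 1791$ ($x = \left(-9\right) \left(-199\right) = 1791$)
$K{\left(d,j \right)} = 8 + d j$
$G = -2297$ ($G = 7 - \left(-28 + 76\right)^{2} = 7 - 48^{2} = 7 - 2304 = -2297$)
$G + K{\left(128,x \right)} = -2297 + \left(8 + 128 \cdot 1791\right) = -2297 + \left(8 + 229248\right) = -2297 + 229256 = 226959$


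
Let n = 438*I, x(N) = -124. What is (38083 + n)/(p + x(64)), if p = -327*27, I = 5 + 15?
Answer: -46843/8953 ≈ -5.2321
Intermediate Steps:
I = 20
p = -8829
n = 8760 (n = 438*20 = 8760)
(38083 + n)/(p + x(64)) = (38083 + 8760)/(-8829 - 124) = 46843/(-8953) = 46843*(-1/8953) = -46843/8953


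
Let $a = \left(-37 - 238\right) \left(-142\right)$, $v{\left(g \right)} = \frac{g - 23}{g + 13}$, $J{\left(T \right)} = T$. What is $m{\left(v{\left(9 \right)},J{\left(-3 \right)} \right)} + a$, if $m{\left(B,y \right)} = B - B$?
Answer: $39050$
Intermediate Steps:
$v{\left(g \right)} = \frac{-23 + g}{13 + g}$
$a = 39050$ ($a = \left(-275\right) \left(-142\right) = 39050$)
$m{\left(B,y \right)} = 0$
$m{\left(v{\left(9 \right)},J{\left(-3 \right)} \right)} + a = 0 + 39050 = 39050$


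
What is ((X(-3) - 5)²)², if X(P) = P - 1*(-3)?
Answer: 625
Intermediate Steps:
X(P) = 3 + P (X(P) = P + 3 = 3 + P)
((X(-3) - 5)²)² = (((3 - 3) - 5)²)² = ((0 - 5)²)² = ((-5)²)² = 25² = 625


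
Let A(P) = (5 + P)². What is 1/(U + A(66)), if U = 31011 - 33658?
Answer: 1/2394 ≈ 0.00041771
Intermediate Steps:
U = -2647
1/(U + A(66)) = 1/(-2647 + (5 + 66)²) = 1/(-2647 + 71²) = 1/(-2647 + 5041) = 1/2394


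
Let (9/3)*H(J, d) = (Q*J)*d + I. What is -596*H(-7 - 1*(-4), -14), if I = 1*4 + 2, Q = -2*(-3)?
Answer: -51256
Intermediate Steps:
Q = 6
I = 6 (I = 4 + 2 = 6)
H(J, d) = 2 + 2*J*d (H(J, d) = ((6*J)*d + 6)/3 = (6*J*d + 6)/3 = (6 + 6*J*d)/3 = 2 + 2*J*d)
-596*H(-7 - 1*(-4), -14) = -596*(2 + 2*(-7 - 1*(-4))*(-14)) = -596*(2 + 2*(-7 + 4)*(-14)) = -596*(2 + 2*(-3)*(-14)) = -596*(2 + 84) = -596*86 = -51256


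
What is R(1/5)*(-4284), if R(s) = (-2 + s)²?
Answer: -347004/25 ≈ -13880.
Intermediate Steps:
R(1/5)*(-4284) = (-2 + 1/5)²*(-4284) = (-2 + ⅕)²*(-4284) = (-9/5)²*(-4284) = (81/25)*(-4284) = -347004/25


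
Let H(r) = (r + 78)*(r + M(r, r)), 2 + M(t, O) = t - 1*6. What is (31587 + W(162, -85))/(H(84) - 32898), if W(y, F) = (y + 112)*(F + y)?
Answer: -52685/6978 ≈ -7.5502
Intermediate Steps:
M(t, O) = -8 + t (M(t, O) = -2 + (t - 1*6) = -2 + (t - 6) = -2 + (-6 + t) = -8 + t)
W(y, F) = (112 + y)*(F + y)
H(r) = (-8 + 2*r)*(78 + r) (H(r) = (r + 78)*(r + (-8 + r)) = (78 + r)*(-8 + 2*r) = (-8 + 2*r)*(78 + r))
(31587 + W(162, -85))/(H(84) - 32898) = (31587 + (162² + 112*(-85) + 112*162 - 85*162))/((-624 + 2*84² + 148*84) - 32898) = (31587 + (26244 - 9520 + 18144 - 13770))/((-624 + 2*7056 + 12432) - 32898) = (31587 + 21098)/((-624 + 14112 + 12432) - 32898) = 52685/(25920 - 32898) = 52685/(-6978) = 52685*(-1/6978) = -52685/6978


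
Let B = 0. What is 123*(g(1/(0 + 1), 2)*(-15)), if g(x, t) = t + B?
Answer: -3690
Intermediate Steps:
g(x, t) = t (g(x, t) = t + 0 = t)
123*(g(1/(0 + 1), 2)*(-15)) = 123*(2*(-15)) = 123*(-30) = -3690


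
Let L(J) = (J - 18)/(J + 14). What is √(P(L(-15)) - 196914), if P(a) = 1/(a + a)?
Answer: I*√857757318/66 ≈ 443.75*I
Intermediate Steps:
L(J) = (-18 + J)/(14 + J)
P(a) = 1/(2*a)
√(P(L(-15)) - 196914) = √(1/(2*(((-18 - 15)/(14 - 15)))) - 196914) = √(1/(2*((-33/(-1)))) - 196914) = √(1/(2*((-1*(-33)))) - 196914) = √((½)/33 - 196914) = √((½)*(1/33) - 196914) = √(1/66 - 196914) = √(-12996323/66) = I*√857757318/66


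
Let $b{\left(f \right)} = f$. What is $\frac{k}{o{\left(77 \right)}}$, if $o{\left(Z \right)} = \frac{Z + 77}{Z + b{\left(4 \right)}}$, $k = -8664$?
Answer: $- \frac{350892}{77} \approx -4557.0$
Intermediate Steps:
$o{\left(Z \right)} = \frac{77 + Z}{4 + Z}$ ($o{\left(Z \right)} = \frac{Z + 77}{Z + 4} = \frac{77 + Z}{4 + Z}$)
$\frac{k}{o{\left(77 \right)}} = - \frac{8664}{\frac{1}{4 + 77} \left(77 + 77\right)} = - \frac{8664}{\frac{1}{81} \cdot 154} = - \frac{8664}{\frac{154}{81}} = \left(-8664\right) \frac{81}{154} = - \frac{350892}{77}$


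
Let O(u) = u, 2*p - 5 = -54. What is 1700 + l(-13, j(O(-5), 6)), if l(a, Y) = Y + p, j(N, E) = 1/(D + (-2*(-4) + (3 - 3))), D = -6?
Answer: 1676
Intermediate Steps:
p = -49/2 (p = 5/2 + (1/2)*(-54) = 5/2 - 27 = -49/2 ≈ -24.500)
j(N, E) = 1/2 (j(N, E) = 1/(-6 + (-2*(-4) + (3 - 3))) = 1/(-6 + (8 + 0)) = 1/(-6 + 8) = 1/2)
l(a, Y) = -49/2 + Y (l(a, Y) = Y - 49/2 = -49/2 + Y)
1700 + l(-13, j(O(-5), 6)) = 1700 + (-49/2 + 1/2) = 1700 - 24 = 1676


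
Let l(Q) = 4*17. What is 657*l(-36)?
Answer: 44676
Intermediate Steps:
l(Q) = 68
657*l(-36) = 657*68 = 44676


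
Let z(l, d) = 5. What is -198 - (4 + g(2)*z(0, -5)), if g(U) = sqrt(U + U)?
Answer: -212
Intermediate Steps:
g(U) = sqrt(2)*sqrt(U) (g(U) = sqrt(2*U) = sqrt(2)*sqrt(U))
-198 - (4 + g(2)*z(0, -5)) = -198 - (4 + (sqrt(2)*sqrt(2))*5) = -198 - (4 + 2*5) = -198 - (4 + 10) = -198 - 1*14 = -198 - 14 = -212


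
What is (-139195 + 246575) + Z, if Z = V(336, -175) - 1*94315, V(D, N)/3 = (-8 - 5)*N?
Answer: 19890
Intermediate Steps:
V(D, N) = -39*N (V(D, N) = 3*((-8 - 5)*N) = 3*(-13*N) = -39*N)
Z = -87490 (Z = -39*(-175) - 1*94315 = 6825 - 94315 = -87490)
(-139195 + 246575) + Z = (-139195 + 246575) - 87490 = 107380 - 87490 = 19890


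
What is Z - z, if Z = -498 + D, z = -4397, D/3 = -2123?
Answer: -2470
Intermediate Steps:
D = -6369 (D = 3*(-2123) = -6369)
Z = -6867 (Z = -498 - 6369 = -6867)
Z - z = -6867 - 1*(-4397) = -6867 + 4397 = -2470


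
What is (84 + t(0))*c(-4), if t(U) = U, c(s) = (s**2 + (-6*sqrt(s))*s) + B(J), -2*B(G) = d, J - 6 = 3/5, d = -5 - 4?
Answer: 1722 + 4032*I ≈ 1722.0 + 4032.0*I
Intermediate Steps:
d = -9
J = 33/5 (J = 6 + 3/5 = 33/5 ≈ 6.6000)
B(G) = 9/2 (B(G) = -1/2*(-9) = 9/2)
c(s) = 9/2 + s**2 - 6*s**(3/2) (c(s) = (s**2 + (-6*sqrt(s))*s) + 9/2 = (s**2 - 6*s**(3/2)) + 9/2 = 9/2 + s**2 - 6*s**(3/2))
(84 + t(0))*c(-4) = (84 + 0)*(9/2 + (-4)**2 - (-48)*I) = 84*(9/2 + 16 - (-48)*I) = 84*(9/2 + 16 + 48*I) = 84*(41/2 + 48*I) = 1722 + 4032*I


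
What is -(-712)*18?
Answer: 12816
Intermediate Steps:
-(-712)*18 = -712*(-18) = 12816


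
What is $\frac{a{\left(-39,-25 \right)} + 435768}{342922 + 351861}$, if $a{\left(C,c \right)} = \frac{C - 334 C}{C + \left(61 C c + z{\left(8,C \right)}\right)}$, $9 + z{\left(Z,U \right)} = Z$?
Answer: $\frac{25899884067}{41294427605} \approx 0.6272$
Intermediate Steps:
$z{\left(Z,U \right)} = -9 + Z$
$a{\left(C,c \right)} = - \frac{333 C}{-1 + C + 61 C c}$ ($a{\left(C,c \right)} = \frac{C - 334 C}{C + \left(61 C c + \left(-9 + 8\right)\right)} = \frac{\left(-333\right) C}{C + \left(61 C c - 1\right)} = \frac{\left(-333\right) C}{C + \left(-1 + 61 C c\right)} = \frac{\left(-333\right) C}{-1 + C + 61 C c} = - \frac{333 C}{-1 + C + 61 C c}$)
$\frac{a{\left(-39,-25 \right)} + 435768}{342922 + 351861} = \frac{\left(-333\right) \left(-39\right) \frac{1}{-1 - 39 + 61 \left(-39\right) \left(-25\right)} + 435768}{342922 + 351861} = \frac{\left(-333\right) \left(-39\right) \frac{1}{-1 - 39 + 59475} + 435768}{694783} = \left(\left(-333\right) \left(-39\right) \frac{1}{59435} + 435768\right) \frac{1}{694783} = \left(\frac{12987}{59435} + 435768\right) \frac{1}{694783} = \frac{25899884067}{59435} \cdot \frac{1}{694783} = \frac{25899884067}{41294427605}$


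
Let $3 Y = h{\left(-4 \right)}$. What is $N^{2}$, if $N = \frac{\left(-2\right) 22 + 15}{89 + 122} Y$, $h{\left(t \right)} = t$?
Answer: $\frac{13456}{400689} \approx 0.033582$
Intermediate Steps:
$Y = - \frac{4}{3}$ ($Y = \frac{1}{3} \left(-4\right) = - \frac{4}{3} \approx -1.3333$)
$N = \frac{116}{633}$ ($N = \frac{\left(-2\right) 22 + 15}{89 + 122} \left(- \frac{4}{3}\right) = \frac{-44 + 15}{211} \left(- \frac{4}{3}\right) = \left(-29\right) \frac{1}{211} \left(- \frac{4}{3}\right) = \left(- \frac{29}{211}\right) \left(- \frac{4}{3}\right) = \frac{116}{633} \approx 0.18325$)
$N^{2} = \left(\frac{116}{633}\right)^{2} = \frac{13456}{400689}$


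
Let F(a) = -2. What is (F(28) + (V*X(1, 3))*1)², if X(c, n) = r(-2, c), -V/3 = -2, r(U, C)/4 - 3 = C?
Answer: 8836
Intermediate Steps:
r(U, C) = 12 + 4*C
V = 6 (V = -3*(-2) = 6)
X(c, n) = 12 + 4*c
(F(28) + (V*X(1, 3))*1)² = (-2 + (6*(12 + 4*1))*1)² = (-2 + (6*(12 + 4))*1)² = (-2 + (6*16)*1)² = (-2 + 96*1)² = (-2 + 96)² = 94² = 8836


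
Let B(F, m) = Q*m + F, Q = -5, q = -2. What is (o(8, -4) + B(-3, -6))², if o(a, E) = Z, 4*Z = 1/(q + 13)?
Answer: 1413721/1936 ≈ 730.23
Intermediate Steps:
Z = 1/44 (Z = 1/(4*(-2 + 13)) = (¼)/11 = (¼)*(1/11) = 1/44 ≈ 0.022727)
o(a, E) = 1/44
B(F, m) = F - 5*m (B(F, m) = -5*m + F = F - 5*m)
(o(8, -4) + B(-3, -6))² = (1/44 + (-3 - 5*(-6)))² = (1/44 + (-3 + 30))² = (1/44 + 27)² = (1189/44)² = 1413721/1936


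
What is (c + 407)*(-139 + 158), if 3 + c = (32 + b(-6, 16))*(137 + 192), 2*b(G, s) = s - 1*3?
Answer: 496679/2 ≈ 2.4834e+5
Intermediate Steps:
b(G, s) = -3/2 + s/2 (b(G, s) = (s - 1*3)/2 = (s - 3)/2 = (-3 + s)/2 = -3/2 + s/2)
c = 25327/2 (c = -3 + (32 + (-3/2 + (½)*16))*(137 + 192) = -3 + (32 + (-3/2 + 8))*329 = -3 + (32 + 13/2)*329 = -3 + (77/2)*329 = -3 + 25333/2 = 25327/2 ≈ 12664.)
(c + 407)*(-139 + 158) = (25327/2 + 407)*(-139 + 158) = (26141/2)*19 = 496679/2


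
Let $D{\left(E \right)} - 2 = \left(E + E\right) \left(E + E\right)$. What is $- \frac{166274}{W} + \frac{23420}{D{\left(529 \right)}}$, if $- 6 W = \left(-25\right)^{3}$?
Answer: $- \frac{558181418102}{8745046875} \approx -63.828$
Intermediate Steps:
$D{\left(E \right)} = 2 + 4 E^{2}$ ($D{\left(E \right)} = 2 + \left(E + E\right) \left(E + E\right) = 2 + 2 E 2 E = 2 + 4 E^{2}$)
$W = \frac{15625}{6}$ ($W = - \frac{\left(-25\right)^{3}}{6} = \left(- \frac{1}{6}\right) \left(-15625\right) = \frac{15625}{6} \approx 2604.2$)
$- \frac{166274}{W} + \frac{23420}{D{\left(529 \right)}} = - \frac{166274}{\frac{15625}{6}} + \frac{23420}{2 + 4 \cdot 529^{2}} = \left(-166274\right) \frac{6}{15625} + \frac{23420}{2 + 4 \cdot 279841} = - \frac{997644}{15625} + \frac{23420}{2 + 1119364} = - \frac{997644}{15625} + \frac{23420}{1119366} = - \frac{997644}{15625} + 23420 \cdot \frac{1}{1119366} = - \frac{997644}{15625} + \frac{11710}{559683} = - \frac{558181418102}{8745046875}$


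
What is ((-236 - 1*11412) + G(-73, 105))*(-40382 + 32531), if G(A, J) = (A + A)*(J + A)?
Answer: 128128320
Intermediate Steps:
G(A, J) = 2*A*(A + J) (G(A, J) = (2*A)*(A + J) = 2*A*(A + J))
((-236 - 1*11412) + G(-73, 105))*(-40382 + 32531) = ((-236 - 1*11412) + 2*(-73)*(-73 + 105))*(-40382 + 32531) = ((-236 - 11412) + 2*(-73)*32)*(-7851) = (-11648 - 4672)*(-7851) = -16320*(-7851) = 128128320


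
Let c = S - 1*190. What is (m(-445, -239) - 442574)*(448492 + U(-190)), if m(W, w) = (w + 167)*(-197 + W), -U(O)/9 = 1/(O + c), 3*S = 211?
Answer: -165138868803250/929 ≈ -1.7776e+11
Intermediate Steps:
S = 211/3 (S = (⅓)*211 = 211/3 ≈ 70.333)
c = -359/3 (c = 211/3 - 1*190 = 211/3 - 190 = -359/3 ≈ -119.67)
U(O) = -9/(-359/3 + O) (U(O) = -9/(O - 359/3) = -9/(-359/3 + O))
m(W, w) = (-197 + W)*(167 + w) (m(W, w) = (167 + w)*(-197 + W) = (-197 + W)*(167 + w))
(m(-445, -239) - 442574)*(448492 + U(-190)) = ((-32899 - 197*(-239) + 167*(-445) - 445*(-239)) - 442574)*(448492 - 27/(-359 + 3*(-190))) = ((-32899 + 47083 - 74315 + 106355) - 442574)*(448492 - 27/(-359 - 570)) = (46224 - 442574)*(448492 - 27/(-929)) = -396350*(448492 - 27*(-1/929)) = -396350*(448492 + 27/929) = -396350*416649095/929 = -165138868803250/929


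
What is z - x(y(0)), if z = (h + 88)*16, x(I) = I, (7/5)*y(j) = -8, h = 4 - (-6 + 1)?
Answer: 10904/7 ≈ 1557.7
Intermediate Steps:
h = 9 (h = 4 - 1*(-5) = 4 + 5 = 9)
y(j) = -40/7 (y(j) = (5/7)*(-8) = -40/7)
z = 1552 (z = (9 + 88)*16 = 97*16 = 1552)
z - x(y(0)) = 1552 - 1*(-40/7) = 1552 + 40/7 = 10904/7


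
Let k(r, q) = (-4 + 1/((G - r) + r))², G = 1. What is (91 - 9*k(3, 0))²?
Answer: 100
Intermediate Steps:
k(r, q) = 9 (k(r, q) = (-4 + 1/((1 - r) + r))² = (-4 + 1/1)² = (-4 + 1)² = (-3)² = 9)
(91 - 9*k(3, 0))² = (91 - 9*9)² = (91 - 81)² = 10² = 100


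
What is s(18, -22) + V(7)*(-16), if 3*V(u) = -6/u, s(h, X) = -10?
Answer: -38/7 ≈ -5.4286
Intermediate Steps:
V(u) = -2/u (V(u) = (-6/u)/3 = -2/u)
s(18, -22) + V(7)*(-16) = -10 - 2/7*(-16) = -10 + 32/7 = -38/7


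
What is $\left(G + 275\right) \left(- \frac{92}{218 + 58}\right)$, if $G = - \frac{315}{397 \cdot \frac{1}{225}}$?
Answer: $- \frac{38300}{1191} \approx -32.158$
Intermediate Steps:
$G = - \frac{70875}{397}$ ($G = - \frac{315}{397 \cdot \frac{1}{225}} = - \frac{315}{\frac{397}{225}} = \left(-315\right) \frac{225}{397} = - \frac{70875}{397} \approx -178.53$)
$\left(G + 275\right) \left(- \frac{92}{218 + 58}\right) = \left(- \frac{70875}{397} + 275\right) \left(- \frac{92}{218 + 58}\right) = \frac{38300 \left(- \frac{92}{276}\right)}{397} = \frac{38300 \left(\left(-92\right) \frac{1}{276}\right)}{397} = \frac{38300}{397} \left(- \frac{1}{3}\right) = - \frac{38300}{1191}$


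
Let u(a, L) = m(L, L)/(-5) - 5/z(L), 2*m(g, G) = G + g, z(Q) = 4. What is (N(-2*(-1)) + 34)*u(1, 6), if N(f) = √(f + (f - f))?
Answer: -833/10 - 49*√2/20 ≈ -86.765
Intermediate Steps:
m(g, G) = G/2 + g/2 (m(g, G) = (G + g)/2 = G/2 + g/2)
u(a, L) = -5/4 - L/5 (u(a, L) = (L/2 + L/2)/(-5) - 5/4 = L*(-⅕) - 5*¼ = -L/5 - 5/4 = -5/4 - L/5)
N(f) = √f (N(f) = √(f + 0) = √f)
(N(-2*(-1)) + 34)*u(1, 6) = (√(-2*(-1)) + 34)*(-5/4 - ⅕*6) = (√2 + 34)*(-5/4 - 6/5) = (34 + √2)*(-49/20) = -833/10 - 49*√2/20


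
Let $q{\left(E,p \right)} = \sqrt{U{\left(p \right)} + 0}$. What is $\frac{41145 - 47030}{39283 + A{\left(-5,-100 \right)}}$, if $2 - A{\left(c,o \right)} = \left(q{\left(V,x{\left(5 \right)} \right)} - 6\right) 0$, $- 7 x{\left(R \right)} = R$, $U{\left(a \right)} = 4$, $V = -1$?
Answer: $- \frac{1177}{7857} \approx -0.1498$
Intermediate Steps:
$x{\left(R \right)} = - \frac{R}{7}$
$q{\left(E,p \right)} = 2$ ($q{\left(E,p \right)} = \sqrt{4 + 0} = \sqrt{4} = 2$)
$A{\left(c,o \right)} = 2$ ($A{\left(c,o \right)} = 2 - \left(2 - 6\right) 0 = 2 - \left(-4\right) 0 = 2 - 0 = 2 + 0 = 2$)
$\frac{41145 - 47030}{39283 + A{\left(-5,-100 \right)}} = \frac{41145 - 47030}{39283 + 2} = - \frac{5885}{39285} = \left(-5885\right) \frac{1}{39285} = - \frac{1177}{7857}$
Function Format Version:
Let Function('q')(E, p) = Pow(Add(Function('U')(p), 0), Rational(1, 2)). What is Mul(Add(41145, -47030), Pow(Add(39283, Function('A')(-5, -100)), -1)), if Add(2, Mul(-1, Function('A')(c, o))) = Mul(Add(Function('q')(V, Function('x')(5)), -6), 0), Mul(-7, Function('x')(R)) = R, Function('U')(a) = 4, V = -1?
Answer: Rational(-1177, 7857) ≈ -0.14980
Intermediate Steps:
Function('x')(R) = Mul(Rational(-1, 7), R)
Function('q')(E, p) = 2 (Function('q')(E, p) = Pow(Add(4, 0), Rational(1, 2)) = Pow(4, Rational(1, 2)) = 2)
Function('A')(c, o) = 2 (Function('A')(c, o) = Add(2, Mul(-1, Mul(Add(2, -6), 0))) = Add(2, Mul(-1, Mul(-4, 0))) = Add(2, Mul(-1, 0)) = Add(2, 0) = 2)
Mul(Add(41145, -47030), Pow(Add(39283, Function('A')(-5, -100)), -1)) = Mul(Add(41145, -47030), Pow(Add(39283, 2), -1)) = Mul(-5885, Pow(39285, -1)) = Mul(-5885, Rational(1, 39285)) = Rational(-1177, 7857)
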